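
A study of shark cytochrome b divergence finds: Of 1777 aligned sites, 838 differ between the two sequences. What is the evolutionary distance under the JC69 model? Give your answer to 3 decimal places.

0.743

p = 838/1777 ≈ 0.471581.
d = −(3/4) ln(1 − 4p/3) = −0.75 ln(1 − 0.628775) = −0.75 ln(0.371225)
  = −0.75 × (-0.990947) = 0.743210 substitutions/site.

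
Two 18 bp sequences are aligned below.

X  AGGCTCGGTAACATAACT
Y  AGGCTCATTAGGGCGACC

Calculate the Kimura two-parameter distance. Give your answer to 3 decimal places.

Of 18 sites, 6 differences are transitions and 2 are transversions, so P = 6/18 ≈ 0.333333 and Q = 2/18 ≈ 0.111111.
Under the Kimura two-parameter model, d = −½ ln(1 − 2P − Q) − ¼ ln(1 − 2Q).
1 − 2P − Q = 0.222223, giving −½ ln(0.222223) = 0.752037.
1 − 2Q = 0.777778, giving −¼ ln(0.777778) = 0.062829.
d = 0.752037 + 0.062829 = 0.814866.

0.815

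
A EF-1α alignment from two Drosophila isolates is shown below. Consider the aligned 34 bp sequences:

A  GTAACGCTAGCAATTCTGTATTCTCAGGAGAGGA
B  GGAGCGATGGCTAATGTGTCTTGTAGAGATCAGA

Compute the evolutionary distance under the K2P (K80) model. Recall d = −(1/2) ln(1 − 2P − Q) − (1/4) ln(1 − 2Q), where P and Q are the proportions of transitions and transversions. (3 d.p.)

Of 34 sites, 5 differences are transitions and 10 are transversions, so P = 5/34 ≈ 0.147059 and Q = 10/34 ≈ 0.294118.
Under the Kimura two-parameter model, d = −½ ln(1 − 2P − Q) − ¼ ln(1 − 2Q).
1 − 2P − Q = 0.411764, giving −½ ln(0.411764) = 0.443652.
1 − 2Q = 0.411764, giving −¼ ln(0.411764) = 0.221826.
d = 0.443652 + 0.221826 = 0.665478.

0.665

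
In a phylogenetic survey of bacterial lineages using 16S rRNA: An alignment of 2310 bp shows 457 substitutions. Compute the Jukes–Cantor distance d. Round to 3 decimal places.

p = 457/2310 ≈ 0.197835.
d = −(3/4) ln(1 − 4p/3) = −0.75 ln(1 − 0.26378) = −0.75 ln(0.73622)
  = −0.75 × (-0.306226) = 0.229670 substitutions/site.

0.230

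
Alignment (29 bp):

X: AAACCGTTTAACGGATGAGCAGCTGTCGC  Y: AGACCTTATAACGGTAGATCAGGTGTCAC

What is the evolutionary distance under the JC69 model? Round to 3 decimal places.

The sequences differ at 8 of 29 sites (2, 6, 8, 15, 16, 19, 23, 28), so p = 8/29 ≈ 0.275862.
d = −(3/4) ln(1 − 4p/3) = −0.75 ln(1 − 0.367816) = −0.75 ln(0.632184)
  = −0.75 × (-0.458575) = 0.343931 substitutions/site.

0.344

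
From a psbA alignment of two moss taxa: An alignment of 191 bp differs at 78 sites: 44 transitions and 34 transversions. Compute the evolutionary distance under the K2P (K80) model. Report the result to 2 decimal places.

P = 44/191 ≈ 0.230366 and Q = 34/191 ≈ 0.17801.
Under the Kimura two-parameter model, d = −½ ln(1 − 2P − Q) − ¼ ln(1 − 2Q).
1 − 2P − Q = 0.361258, giving −½ ln(0.361258) = 0.509081.
1 − 2Q = 0.64398, giving −¼ ln(0.64398) = 0.110022.
d = 0.509081 + 0.110022 = 0.619103.

0.62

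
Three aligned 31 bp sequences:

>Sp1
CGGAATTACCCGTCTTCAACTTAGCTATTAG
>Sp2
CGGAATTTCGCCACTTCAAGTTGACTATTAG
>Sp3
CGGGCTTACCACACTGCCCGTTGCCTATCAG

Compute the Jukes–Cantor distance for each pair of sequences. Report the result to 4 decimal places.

Sp1–Sp2: 7/31 sites differ → p ≈ 0.225806, d = −0.75 ln(1 − 0.301075) = 0.268659 ≈ 0.2687.
Sp1–Sp3: 12/31 sites differ → p ≈ 0.387097, d = −0.75 ln(1 − 0.516129) = 0.544453 ≈ 0.5445.
Sp2–Sp3: 10/31 sites differ → p ≈ 0.322581, d = −0.75 ln(1 − 0.430108) = 0.421731 ≈ 0.4217.

d(Sp1,Sp2) = 0.2687, d(Sp1,Sp3) = 0.5445, d(Sp2,Sp3) = 0.4217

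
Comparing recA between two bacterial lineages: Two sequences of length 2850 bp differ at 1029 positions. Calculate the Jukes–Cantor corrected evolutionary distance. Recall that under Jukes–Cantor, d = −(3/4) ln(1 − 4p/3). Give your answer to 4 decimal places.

p = 1029/2850 ≈ 0.361053.
d = −(3/4) ln(1 − 4p/3) = −0.75 ln(1 − 0.481404) = −0.75 ln(0.518596)
  = −0.75 × (-0.656630) = 0.492473 substitutions/site.

0.4925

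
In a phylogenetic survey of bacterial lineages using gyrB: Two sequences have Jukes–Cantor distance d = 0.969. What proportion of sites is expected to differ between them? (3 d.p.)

0.544

p = (3/4)(1 − e^(−4d/3)) = 0.75 × (1 − e^(-1.292)) = 0.75 × (1 − 0.274721) = 0.543959.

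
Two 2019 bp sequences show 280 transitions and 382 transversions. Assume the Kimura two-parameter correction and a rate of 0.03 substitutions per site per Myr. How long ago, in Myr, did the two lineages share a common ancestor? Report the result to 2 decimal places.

P = 280/2019 ≈ 0.138683 and Q = 382/2019 ≈ 0.189203.
Under the Kimura two-parameter model, d = −½ ln(1 − 2P − Q) − ¼ ln(1 − 2Q).
1 − 2P − Q = 0.533431, giving −½ ln(0.533431) = 0.314213.
1 − 2Q = 0.621594, giving −¼ ln(0.621594) = 0.118867.
d = 0.314213 + 0.118867 = 0.433080.
Under a molecular clock d = 2μt, so t = d/(2μ) = 0.433080 / (2 × 0.03) = 7.22 Myr.

7.22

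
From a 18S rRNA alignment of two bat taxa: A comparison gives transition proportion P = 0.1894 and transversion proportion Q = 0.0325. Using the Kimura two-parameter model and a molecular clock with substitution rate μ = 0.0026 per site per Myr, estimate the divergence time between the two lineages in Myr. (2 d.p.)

54.18

Under the Kimura two-parameter model, d = −½ ln(1 − 2P − Q) − ¼ ln(1 − 2Q).
1 − 2P − Q = 0.5887, giving −½ ln(0.5887) = 0.264919.
1 − 2Q = 0.935, giving −¼ ln(0.935) = 0.016802.
d = 0.264919 + 0.016802 = 0.281721.
Under a molecular clock d = 2μt, so t = d/(2μ) = 0.281721 / (2 × 0.0026) = 54.18 Myr.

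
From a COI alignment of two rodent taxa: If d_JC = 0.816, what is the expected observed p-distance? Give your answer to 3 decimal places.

0.497

p = (3/4)(1 − e^(−4d/3)) = 0.75 × (1 − e^(-1.088)) = 0.75 × (1 − 0.336890) = 0.497333.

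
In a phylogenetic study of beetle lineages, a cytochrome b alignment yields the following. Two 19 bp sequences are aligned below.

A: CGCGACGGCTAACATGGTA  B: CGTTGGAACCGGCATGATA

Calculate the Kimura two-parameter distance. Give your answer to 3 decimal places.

Of 19 sites, 8 differences are transitions and 2 are transversions, so P = 8/19 ≈ 0.421053 and Q = 2/19 ≈ 0.105263.
Under the Kimura two-parameter model, d = −½ ln(1 − 2P − Q) − ¼ ln(1 − 2Q).
1 − 2P − Q = 0.052631, giving −½ ln(0.052631) = 1.472225.
1 − 2Q = 0.789474, giving −¼ ln(0.789474) = 0.059097.
d = 1.472225 + 0.059097 = 1.531322.

1.531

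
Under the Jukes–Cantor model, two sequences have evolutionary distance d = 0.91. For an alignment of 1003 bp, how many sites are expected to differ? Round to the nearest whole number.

Invert JC69: p = (3/4)(1 − e^(−4d/3)) = 0.75 × (1 − e^(-1.213333)) = 0.75 × (1 − 0.297205) = 0.527096.
Expected differing sites = pL ≈ 0.527096 × 1003 = 528.677288 ≈ 529.

529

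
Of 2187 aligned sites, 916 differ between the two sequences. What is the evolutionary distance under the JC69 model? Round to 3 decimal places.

0.613

p = 916/2187 ≈ 0.418839.
d = −(3/4) ln(1 − 4p/3) = −0.75 ln(1 − 0.558452) = −0.75 ln(0.441548)
  = −0.75 × (-0.817469) = 0.613102 substitutions/site.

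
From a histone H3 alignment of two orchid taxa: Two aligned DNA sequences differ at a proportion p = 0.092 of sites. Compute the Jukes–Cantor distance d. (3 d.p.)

0.098

d = −(3/4) ln(1 − 4p/3) = −0.75 ln(1 − 0.122667) = −0.75 ln(0.877333)
  = −0.75 × (-0.130869) = 0.098152 substitutions/site.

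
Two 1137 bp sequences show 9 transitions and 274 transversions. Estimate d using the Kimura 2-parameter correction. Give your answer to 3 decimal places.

P = 9/1137 ≈ 0.007916 and Q = 274/1137 ≈ 0.240985.
Under the Kimura two-parameter model, d = −½ ln(1 − 2P − Q) − ¼ ln(1 − 2Q).
1 − 2P − Q = 0.743183, giving −½ ln(0.743183) = 0.148406.
1 − 2Q = 0.51803, giving −¼ ln(0.51803) = 0.164431.
d = 0.148406 + 0.164431 = 0.312837.

0.313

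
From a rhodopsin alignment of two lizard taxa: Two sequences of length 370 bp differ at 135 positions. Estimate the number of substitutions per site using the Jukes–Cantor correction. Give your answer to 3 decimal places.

p = 135/370 ≈ 0.364865.
d = −(3/4) ln(1 − 4p/3) = −0.75 ln(1 − 0.486487) = −0.75 ln(0.513513)
  = −0.75 × (-0.666480) = 0.499860 substitutions/site.

0.500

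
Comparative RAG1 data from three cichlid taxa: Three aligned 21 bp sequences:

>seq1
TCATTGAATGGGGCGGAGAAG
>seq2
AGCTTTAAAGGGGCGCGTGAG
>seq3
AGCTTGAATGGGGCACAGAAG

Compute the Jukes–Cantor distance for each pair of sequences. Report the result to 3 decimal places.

seq1–seq2: 9/21 sites differ → p ≈ 0.428571, d = −0.75 ln(1 − 0.571428) = 0.635472 ≈ 0.635.
seq1–seq3: 5/21 sites differ → p ≈ 0.238095, d = −0.75 ln(1 − 0.31746) = 0.286451 ≈ 0.286.
seq2–seq3: 6/21 sites differ → p ≈ 0.285714, d = −0.75 ln(1 − 0.380952) = 0.359679 ≈ 0.360.

d(seq1,seq2) = 0.635, d(seq1,seq3) = 0.286, d(seq2,seq3) = 0.360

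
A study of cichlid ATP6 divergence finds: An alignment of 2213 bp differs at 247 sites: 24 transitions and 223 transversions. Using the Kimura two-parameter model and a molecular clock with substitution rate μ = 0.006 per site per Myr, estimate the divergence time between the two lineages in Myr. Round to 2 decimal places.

10.13

P = 24/2213 ≈ 0.010845 and Q = 223/2213 ≈ 0.100768.
Under the Kimura two-parameter model, d = −½ ln(1 − 2P − Q) − ¼ ln(1 − 2Q).
1 − 2P − Q = 0.877542, giving −½ ln(0.877542) = 0.065315.
1 − 2Q = 0.798464, giving −¼ ln(0.798464) = 0.056266.
d = 0.065315 + 0.056266 = 0.121581.
Under a molecular clock d = 2μt, so t = d/(2μ) = 0.121581 / (2 × 0.006) = 10.13 Myr.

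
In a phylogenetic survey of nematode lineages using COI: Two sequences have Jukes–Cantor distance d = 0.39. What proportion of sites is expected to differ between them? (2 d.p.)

0.30

p = (3/4)(1 − e^(−4d/3)) = 0.75 × (1 − e^(-0.52)) = 0.75 × (1 − 0.594521) = 0.304109.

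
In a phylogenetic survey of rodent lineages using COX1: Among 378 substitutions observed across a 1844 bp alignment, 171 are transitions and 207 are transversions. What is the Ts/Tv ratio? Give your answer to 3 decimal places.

0.826

R = 171/207 = 0.826086… ≈ 0.826 (to 3 d.p.).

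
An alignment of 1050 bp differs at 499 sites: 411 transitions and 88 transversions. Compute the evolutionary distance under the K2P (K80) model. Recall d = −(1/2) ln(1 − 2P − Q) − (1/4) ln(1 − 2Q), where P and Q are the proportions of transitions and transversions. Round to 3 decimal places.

P = 411/1050 ≈ 0.391429 and Q = 88/1050 ≈ 0.08381.
Under the Kimura two-parameter model, d = −½ ln(1 − 2P − Q) − ¼ ln(1 − 2Q).
1 − 2P − Q = 0.133332, giving −½ ln(0.133332) = 1.007457.
1 − 2Q = 0.83238, giving −¼ ln(0.83238) = 0.045867.
d = 1.007457 + 0.045867 = 1.053324.

1.053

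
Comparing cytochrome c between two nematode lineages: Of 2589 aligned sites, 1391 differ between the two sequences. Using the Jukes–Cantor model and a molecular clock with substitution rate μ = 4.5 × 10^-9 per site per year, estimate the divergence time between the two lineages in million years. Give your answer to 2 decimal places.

105.01

p = 1391/2589 ≈ 0.537273.
d = −(3/4) ln(1 − 4p/3) = −0.75 ln(1 − 0.716364) = −0.75 ln(0.283636)
  = −0.75 × (-1.260064) = 0.945048 substitutions/site.
Under a molecular clock d = 2μt, so t = d/(2μ) = 0.945048 / (2 × 4.5 × 10^-9) = 105.01 million years.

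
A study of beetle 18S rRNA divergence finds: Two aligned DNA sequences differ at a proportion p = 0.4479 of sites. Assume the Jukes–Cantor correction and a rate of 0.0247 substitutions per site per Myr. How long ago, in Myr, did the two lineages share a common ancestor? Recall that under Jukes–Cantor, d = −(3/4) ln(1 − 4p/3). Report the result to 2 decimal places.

13.81

d = −(3/4) ln(1 − 4p/3) = −0.75 ln(1 − 0.5972) = −0.75 ln(0.4028)
  = −0.75 × (-0.909315) = 0.681986 substitutions/site.
Under a molecular clock d = 2μt, so t = d/(2μ) = 0.681986 / (2 × 0.0247) = 13.81 Myr.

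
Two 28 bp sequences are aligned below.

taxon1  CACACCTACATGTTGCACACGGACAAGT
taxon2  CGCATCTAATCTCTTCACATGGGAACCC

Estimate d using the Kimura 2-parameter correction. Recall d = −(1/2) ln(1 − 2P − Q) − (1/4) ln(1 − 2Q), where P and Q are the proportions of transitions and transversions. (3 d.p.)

Of 28 sites, 7 differences are transitions and 7 are transversions, so P = 7/28 = 0.25 and Q = 7/28 = 0.25.
Under the Kimura two-parameter model, d = −½ ln(1 − 2P − Q) − ¼ ln(1 − 2Q).
1 − 2P − Q = 0.25, giving −½ ln(0.25) = 0.693147.
1 − 2Q = 0.5, giving −¼ ln(0.5) = 0.173287.
d = 0.693147 + 0.173287 = 0.866434.

0.866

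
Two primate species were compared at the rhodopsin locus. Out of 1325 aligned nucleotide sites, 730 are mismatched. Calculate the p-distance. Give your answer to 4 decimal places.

p = 730/1325 = 0.550943… ≈ 0.5509 (to 4 d.p.).

0.5509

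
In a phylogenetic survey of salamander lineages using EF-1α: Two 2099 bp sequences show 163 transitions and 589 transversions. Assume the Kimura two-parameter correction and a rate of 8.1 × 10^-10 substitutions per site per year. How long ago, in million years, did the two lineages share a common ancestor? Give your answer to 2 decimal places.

303.84

P = 163/2099 ≈ 0.077656 and Q = 589/2099 ≈ 0.28061.
Under the Kimura two-parameter model, d = −½ ln(1 − 2P − Q) − ¼ ln(1 − 2Q).
1 − 2P − Q = 0.564078, giving −½ ln(0.564078) = 0.286281.
1 − 2Q = 0.43878, giving −¼ ln(0.43878) = 0.205939.
d = 0.286281 + 0.205939 = 0.492220.
Under a molecular clock d = 2μt, so t = d/(2μ) = 0.492220 / (2 × 8.1 × 10^-10) = 303.84 million years.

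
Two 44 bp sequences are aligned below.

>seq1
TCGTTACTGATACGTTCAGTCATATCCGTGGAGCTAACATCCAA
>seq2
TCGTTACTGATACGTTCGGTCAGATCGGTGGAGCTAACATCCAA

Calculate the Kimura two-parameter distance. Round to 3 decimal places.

Of 44 sites, 1 differences are transitions and 2 are transversions, so P = 1/44 ≈ 0.022727 and Q = 2/44 ≈ 0.045455.
Under the Kimura two-parameter model, d = −½ ln(1 − 2P − Q) − ¼ ln(1 − 2Q).
1 − 2P − Q = 0.909091, giving −½ ln(0.909091) = 0.047655.
1 − 2Q = 0.90909, giving −¼ ln(0.90909) = 0.023828.
d = 0.047655 + 0.023828 = 0.071483.

0.071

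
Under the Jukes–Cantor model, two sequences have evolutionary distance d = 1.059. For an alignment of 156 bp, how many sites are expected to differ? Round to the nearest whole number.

88

Invert JC69: p = (3/4)(1 − e^(−4d/3)) = 0.75 × (1 − e^(-1.412)) = 0.75 × (1 − 0.243655) = 0.567259.
Expected differing sites = pL ≈ 0.567259 × 156 = 88.492404 ≈ 88.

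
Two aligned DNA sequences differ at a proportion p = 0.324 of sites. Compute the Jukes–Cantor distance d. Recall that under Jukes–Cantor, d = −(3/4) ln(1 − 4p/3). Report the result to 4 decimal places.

d = −(3/4) ln(1 − 4p/3) = −0.75 ln(1 − 0.432) = −0.75 ln(0.568)
  = −0.75 × (-0.565634) = 0.424226 substitutions/site.

0.4242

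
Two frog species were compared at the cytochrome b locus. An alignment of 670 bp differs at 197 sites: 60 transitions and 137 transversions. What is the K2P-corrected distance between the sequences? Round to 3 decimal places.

P = 60/670 ≈ 0.089552 and Q = 137/670 ≈ 0.204478.
Under the Kimura two-parameter model, d = −½ ln(1 − 2P − Q) − ¼ ln(1 − 2Q).
1 − 2P − Q = 0.616418, giving −½ ln(0.616418) = 0.241915.
1 − 2Q = 0.591044, giving −¼ ln(0.591044) = 0.131466.
d = 0.241915 + 0.131466 = 0.373381.

0.373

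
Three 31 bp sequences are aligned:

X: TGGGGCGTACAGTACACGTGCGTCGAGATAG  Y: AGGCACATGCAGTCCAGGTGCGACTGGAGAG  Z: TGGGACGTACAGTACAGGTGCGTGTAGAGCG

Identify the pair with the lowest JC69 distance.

X and Z

X–Y: 11/31 differ, p = 0.355, d = 0.481.
X–Z: 6/31 differ, p = 0.194, d = 0.224.
Y–Z: 9/31 differ, p = 0.290, d = 0.367.
The smallest distance is between X and Z.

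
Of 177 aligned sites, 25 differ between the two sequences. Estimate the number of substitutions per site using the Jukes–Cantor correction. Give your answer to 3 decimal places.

0.156

p = 25/177 ≈ 0.141243.
d = −(3/4) ln(1 − 4p/3) = −0.75 ln(1 − 0.188324) = −0.75 ln(0.811676)
  = −0.75 × (-0.208654) = 0.156491 substitutions/site.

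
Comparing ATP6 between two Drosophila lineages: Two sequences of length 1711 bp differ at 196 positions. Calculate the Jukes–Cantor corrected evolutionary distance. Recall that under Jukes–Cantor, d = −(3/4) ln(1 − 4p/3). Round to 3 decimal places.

0.124

p = 196/1711 ≈ 0.114553.
d = −(3/4) ln(1 − 4p/3) = −0.75 ln(1 − 0.152737) = −0.75 ln(0.847263)
  = −0.75 × (-0.165744) = 0.124308 substitutions/site.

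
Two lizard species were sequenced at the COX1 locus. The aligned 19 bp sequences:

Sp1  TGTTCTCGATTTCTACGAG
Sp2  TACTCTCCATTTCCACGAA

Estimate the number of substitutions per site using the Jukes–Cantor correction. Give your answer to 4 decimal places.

0.3241

The sequences differ at 5 of 19 sites (2, 3, 8, 14, 19), so p = 5/19 ≈ 0.263158.
d = −(3/4) ln(1 − 4p/3) = −0.75 ln(1 − 0.350877) = −0.75 ln(0.649123)
  = −0.75 × (-0.432133) = 0.324100 substitutions/site.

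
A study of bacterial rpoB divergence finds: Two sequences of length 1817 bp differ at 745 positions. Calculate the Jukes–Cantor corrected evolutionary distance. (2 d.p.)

p = 745/1817 ≈ 0.410017.
d = −(3/4) ln(1 − 4p/3) = −0.75 ln(1 − 0.546689) = −0.75 ln(0.453311)
  = −0.75 × (-0.791177) = 0.593383 substitutions/site.

0.59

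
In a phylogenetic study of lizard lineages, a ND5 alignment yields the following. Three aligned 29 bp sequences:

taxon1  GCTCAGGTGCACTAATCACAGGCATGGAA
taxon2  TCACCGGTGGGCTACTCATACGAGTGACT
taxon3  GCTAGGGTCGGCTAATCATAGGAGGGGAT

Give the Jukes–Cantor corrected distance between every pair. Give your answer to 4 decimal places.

d(taxon1,taxon2) = 0.6829, d(taxon1,taxon3) = 0.4618, d(taxon2,taxon3) = 0.4618

taxon1–taxon2: 13/29 sites differ → p ≈ 0.448276, d = −0.75 ln(1 − 0.597701) = 0.682920 ≈ 0.6829.
taxon1–taxon3: 10/29 sites differ → p ≈ 0.344828, d = −0.75 ln(1 − 0.459771) = 0.461822 ≈ 0.4618.
taxon2–taxon3: 10/29 sites differ → p ≈ 0.344828, d = −0.75 ln(1 − 0.459771) = 0.461822 ≈ 0.4618.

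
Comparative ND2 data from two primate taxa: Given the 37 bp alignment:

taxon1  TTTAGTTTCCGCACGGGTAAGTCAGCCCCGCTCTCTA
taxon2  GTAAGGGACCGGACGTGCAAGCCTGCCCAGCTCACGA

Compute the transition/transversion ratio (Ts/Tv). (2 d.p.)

0.18

Transitions are A↔G and C↔T; transversions are all other mismatches.
Transitions: 2. Transversions: 11.
R = 2/11 = 0.181818… ≈ 0.18 (to 2 d.p.).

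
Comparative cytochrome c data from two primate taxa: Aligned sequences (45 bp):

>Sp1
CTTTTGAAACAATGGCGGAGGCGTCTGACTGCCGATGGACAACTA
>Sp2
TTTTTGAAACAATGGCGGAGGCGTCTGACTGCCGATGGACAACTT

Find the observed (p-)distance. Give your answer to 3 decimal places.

The sequences differ at 2 of 45 positions (sites 1, 45).
p = 2/45 = 0.044444… ≈ 0.044 (to 3 d.p.).

0.044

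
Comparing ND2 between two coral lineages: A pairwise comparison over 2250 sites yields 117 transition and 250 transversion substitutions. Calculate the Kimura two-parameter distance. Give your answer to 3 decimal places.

0.184

P = 117/2250 = 0.052 and Q = 250/2250 ≈ 0.111111.
Under the Kimura two-parameter model, d = −½ ln(1 − 2P − Q) − ¼ ln(1 − 2Q).
1 − 2P − Q = 0.784889, giving −½ ln(0.784889) = 0.121106.
1 − 2Q = 0.777778, giving −¼ ln(0.777778) = 0.062829.
d = 0.121106 + 0.062829 = 0.183935.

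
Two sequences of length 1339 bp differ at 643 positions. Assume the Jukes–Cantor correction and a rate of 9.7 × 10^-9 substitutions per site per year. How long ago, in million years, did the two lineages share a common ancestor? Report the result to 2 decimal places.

39.53

p = 643/1339 ≈ 0.480209.
d = −(3/4) ln(1 − 4p/3) = −0.75 ln(1 − 0.640279) = −0.75 ln(0.359721)
  = −0.75 × (-1.022427) = 0.766820 substitutions/site.
Under a molecular clock d = 2μt, so t = d/(2μ) = 0.766820 / (2 × 9.7 × 10^-9) = 39.53 million years.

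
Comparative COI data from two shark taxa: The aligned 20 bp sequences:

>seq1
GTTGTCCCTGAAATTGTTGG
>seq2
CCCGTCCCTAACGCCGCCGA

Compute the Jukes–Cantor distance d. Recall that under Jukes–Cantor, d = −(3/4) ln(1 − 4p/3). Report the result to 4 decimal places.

The sequences differ at 11 of 20 sites, so p = 11/20 = 0.55.
d = −(3/4) ln(1 − 4p/3) = −0.75 ln(1 − 0.733333) = −0.75 ln(0.266667)
  = −0.75 × (-1.321755) = 0.991316 substitutions/site.

0.9913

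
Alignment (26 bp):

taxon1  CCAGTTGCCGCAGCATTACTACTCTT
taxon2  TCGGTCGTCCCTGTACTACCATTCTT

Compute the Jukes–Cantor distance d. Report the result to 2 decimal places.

The sequences differ at 10 of 26 sites (1, 3, 6, 8, 10, 12, 14, 16, 20, 22), so p = 10/26 ≈ 0.384615.
d = −(3/4) ln(1 − 4p/3) = −0.75 ln(1 − 0.51282) = −0.75 ln(0.48718)
  = −0.75 × (-0.719122) = 0.539342 substitutions/site.

0.54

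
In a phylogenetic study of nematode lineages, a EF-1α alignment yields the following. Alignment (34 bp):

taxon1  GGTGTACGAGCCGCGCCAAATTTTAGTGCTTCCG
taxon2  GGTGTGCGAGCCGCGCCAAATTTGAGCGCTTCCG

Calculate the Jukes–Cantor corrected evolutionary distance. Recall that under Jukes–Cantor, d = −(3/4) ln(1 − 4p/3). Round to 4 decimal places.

The sequences differ at 3 of 34 sites (6, 24, 27), so p = 3/34 ≈ 0.088235.
d = −(3/4) ln(1 − 4p/3) = −0.75 ln(1 − 0.117647) = −0.75 ln(0.882353)
  = −0.75 × (-0.125163) = 0.093872 substitutions/site.

0.0939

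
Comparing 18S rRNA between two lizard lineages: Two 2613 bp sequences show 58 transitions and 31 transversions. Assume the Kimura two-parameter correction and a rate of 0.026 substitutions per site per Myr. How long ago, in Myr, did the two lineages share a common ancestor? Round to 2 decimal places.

0.67

P = 58/2613 ≈ 0.022197 and Q = 31/2613 ≈ 0.011864.
Under the Kimura two-parameter model, d = −½ ln(1 − 2P − Q) − ¼ ln(1 − 2Q).
1 − 2P − Q = 0.943742, giving −½ ln(0.943742) = 0.028951.
1 − 2Q = 0.976272, giving −¼ ln(0.976272) = 0.006004.
d = 0.028951 + 0.006004 = 0.034955.
Under a molecular clock d = 2μt, so t = d/(2μ) = 0.034955 / (2 × 0.026) = 0.67 Myr.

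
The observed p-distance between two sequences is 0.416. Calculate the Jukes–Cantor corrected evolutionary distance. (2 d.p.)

d = −(3/4) ln(1 − 4p/3) = −0.75 ln(1 − 0.554667) = −0.75 ln(0.445333)
  = −0.75 × (-0.808933) = 0.606700 substitutions/site.

0.61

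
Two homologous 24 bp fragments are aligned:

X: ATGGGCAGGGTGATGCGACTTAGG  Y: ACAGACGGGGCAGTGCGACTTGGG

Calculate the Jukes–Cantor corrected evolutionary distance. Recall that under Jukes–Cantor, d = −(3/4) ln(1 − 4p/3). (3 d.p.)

0.441

The sequences differ at 8 of 24 sites (2, 3, 5, 7, 11, 12, 13, 22), so p = 8/24 ≈ 0.333333.
d = −(3/4) ln(1 − 4p/3) = −0.75 ln(1 − 0.444444) = −0.75 ln(0.555556)
  = −0.75 × (-0.587786) = 0.440840 substitutions/site.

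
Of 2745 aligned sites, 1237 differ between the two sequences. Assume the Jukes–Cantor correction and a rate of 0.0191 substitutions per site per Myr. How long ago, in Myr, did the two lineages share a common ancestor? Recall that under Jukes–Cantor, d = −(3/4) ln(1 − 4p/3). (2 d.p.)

18.03

p = 1237/2745 ≈ 0.450638.
d = −(3/4) ln(1 − 4p/3) = −0.75 ln(1 − 0.600851) = −0.75 ln(0.399149)
  = −0.75 × (-0.918420) = 0.688815 substitutions/site.
Under a molecular clock d = 2μt, so t = d/(2μ) = 0.688815 / (2 × 0.0191) = 18.03 Myr.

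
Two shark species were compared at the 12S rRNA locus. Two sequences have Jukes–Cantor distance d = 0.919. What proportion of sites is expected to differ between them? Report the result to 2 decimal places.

p = (3/4)(1 − e^(−4d/3)) = 0.75 × (1 − e^(-1.225333)) = 0.75 × (1 − 0.293660) = 0.529755.

0.53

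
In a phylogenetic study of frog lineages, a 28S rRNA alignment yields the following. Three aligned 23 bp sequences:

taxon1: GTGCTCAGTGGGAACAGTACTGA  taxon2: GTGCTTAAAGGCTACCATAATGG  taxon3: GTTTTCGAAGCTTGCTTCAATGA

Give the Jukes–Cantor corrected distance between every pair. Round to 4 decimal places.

taxon1–taxon2: 9/23 sites differ → p ≈ 0.391304, d = −0.75 ln(1 − 0.521739) = 0.553199 ≈ 0.5532.
taxon1–taxon3: 13/23 sites differ → p ≈ 0.565217, d = −0.75 ln(1 − 0.753623) = 1.050669 ≈ 1.0507.
taxon2–taxon3: 11/23 sites differ → p ≈ 0.478261, d = −0.75 ln(1 − 0.637681) = 0.761423 ≈ 0.7614.

d(taxon1,taxon2) = 0.5532, d(taxon1,taxon3) = 1.0507, d(taxon2,taxon3) = 0.7614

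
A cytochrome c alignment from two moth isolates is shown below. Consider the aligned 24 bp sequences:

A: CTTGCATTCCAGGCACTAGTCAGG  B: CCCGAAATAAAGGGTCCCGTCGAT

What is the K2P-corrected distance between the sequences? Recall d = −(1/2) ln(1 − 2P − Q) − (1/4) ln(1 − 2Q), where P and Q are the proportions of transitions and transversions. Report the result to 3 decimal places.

0.968

Of 24 sites, 5 differences are transitions and 8 are transversions, so P = 5/24 ≈ 0.208333 and Q = 8/24 ≈ 0.333333.
Under the Kimura two-parameter model, d = −½ ln(1 − 2P − Q) − ¼ ln(1 − 2Q).
1 − 2P − Q = 0.250001, giving −½ ln(0.250001) = 0.693145.
1 − 2Q = 0.333334, giving −¼ ln(0.333334) = 0.274653.
d = 0.693145 + 0.274653 = 0.967798.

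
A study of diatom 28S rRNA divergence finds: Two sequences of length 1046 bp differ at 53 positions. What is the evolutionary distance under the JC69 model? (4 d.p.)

0.0525

p = 53/1046 ≈ 0.050669.
d = −(3/4) ln(1 − 4p/3) = −0.75 ln(1 − 0.067559) = −0.75 ln(0.932441)
  = −0.75 × (-0.069949) = 0.052462 substitutions/site.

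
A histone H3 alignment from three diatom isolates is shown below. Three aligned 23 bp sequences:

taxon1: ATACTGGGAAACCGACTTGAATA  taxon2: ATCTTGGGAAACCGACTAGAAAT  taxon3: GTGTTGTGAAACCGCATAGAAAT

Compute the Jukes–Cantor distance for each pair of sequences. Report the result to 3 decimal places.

taxon1–taxon2: 5/23 sites differ → p ≈ 0.217391, d = −0.75 ln(1 − 0.289855) = 0.256715 ≈ 0.257.
taxon1–taxon3: 9/23 sites differ → p ≈ 0.391304, d = −0.75 ln(1 − 0.521739) = 0.553199 ≈ 0.553.
taxon2–taxon3: 5/23 sites differ → p ≈ 0.217391, d = −0.75 ln(1 − 0.289855) = 0.256715 ≈ 0.257.

d(taxon1,taxon2) = 0.257, d(taxon1,taxon3) = 0.553, d(taxon2,taxon3) = 0.257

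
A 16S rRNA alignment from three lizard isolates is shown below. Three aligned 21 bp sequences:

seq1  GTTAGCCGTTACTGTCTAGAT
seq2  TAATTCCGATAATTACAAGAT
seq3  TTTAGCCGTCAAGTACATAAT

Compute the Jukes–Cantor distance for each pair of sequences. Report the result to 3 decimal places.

d(seq1,seq2) = 0.756, d(seq1,seq3) = 0.635, d(seq2,seq3) = 0.635

seq1–seq2: 10/21 sites differ → p ≈ 0.47619, d = −0.75 ln(1 − 0.63492) = 0.755729 ≈ 0.756.
seq1–seq3: 9/21 sites differ → p ≈ 0.428571, d = −0.75 ln(1 − 0.571428) = 0.635472 ≈ 0.635.
seq2–seq3: 9/21 sites differ → p ≈ 0.428571, d = −0.75 ln(1 − 0.571428) = 0.635472 ≈ 0.635.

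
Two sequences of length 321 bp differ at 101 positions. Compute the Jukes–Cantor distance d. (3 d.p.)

0.408

p = 101/321 ≈ 0.314642.
d = −(3/4) ln(1 − 4p/3) = −0.75 ln(1 − 0.419523) = −0.75 ln(0.580477)
  = −0.75 × (-0.543905) = 0.407929 substitutions/site.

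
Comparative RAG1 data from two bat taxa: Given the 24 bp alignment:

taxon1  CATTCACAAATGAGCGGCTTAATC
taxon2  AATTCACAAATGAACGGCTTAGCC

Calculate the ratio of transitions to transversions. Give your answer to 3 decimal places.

Transitions are A↔G and C↔T; transversions are all other mismatches.
Transitions: 3. Transversions: 1.
R = 3/1 = 3.000.

3.000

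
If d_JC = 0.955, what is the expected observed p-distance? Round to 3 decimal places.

0.540

p = (3/4)(1 − e^(−4d/3)) = 0.75 × (1 − e^(-1.273333)) = 0.75 × (1 − 0.279897) = 0.540077.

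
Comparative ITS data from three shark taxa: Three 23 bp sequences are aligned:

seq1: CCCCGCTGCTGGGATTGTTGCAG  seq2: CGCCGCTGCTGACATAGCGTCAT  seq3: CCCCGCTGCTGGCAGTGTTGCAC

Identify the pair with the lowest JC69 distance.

seq1 and seq3

seq1–seq2: 8/23 differ, p = 0.348, d = 0.467.
seq1–seq3: 3/23 differ, p = 0.130, d = 0.143.
seq2–seq3: 8/23 differ, p = 0.348, d = 0.467.
The smallest distance is between seq1 and seq3.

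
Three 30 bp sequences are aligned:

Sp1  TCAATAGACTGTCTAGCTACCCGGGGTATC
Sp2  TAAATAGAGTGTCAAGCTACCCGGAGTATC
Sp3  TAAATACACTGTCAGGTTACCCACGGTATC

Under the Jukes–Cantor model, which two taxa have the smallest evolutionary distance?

Sp1–Sp2: 4/30 differ, p = 0.133, d = 0.147.
Sp1–Sp3: 7/30 differ, p = 0.233, d = 0.280.
Sp2–Sp3: 7/30 differ, p = 0.233, d = 0.280.
The smallest distance is between Sp1 and Sp2.

Sp1 and Sp2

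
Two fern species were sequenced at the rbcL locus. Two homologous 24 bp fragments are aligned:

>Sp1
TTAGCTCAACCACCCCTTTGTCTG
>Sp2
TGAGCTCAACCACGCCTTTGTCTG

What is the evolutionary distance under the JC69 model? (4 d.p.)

The sequences differ at 2 of 24 sites (2, 14), so p = 2/24 ≈ 0.083333.
d = −(3/4) ln(1 − 4p/3) = −0.75 ln(1 − 0.111111) = −0.75 ln(0.888889)
  = −0.75 × (-0.117783) = 0.088337 substitutions/site.

0.0883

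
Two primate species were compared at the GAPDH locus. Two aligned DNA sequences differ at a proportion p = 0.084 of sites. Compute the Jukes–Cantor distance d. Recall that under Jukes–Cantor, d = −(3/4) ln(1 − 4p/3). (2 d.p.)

d = −(3/4) ln(1 − 4p/3) = −0.75 ln(1 − 0.112) = −0.75 ln(0.888)
  = −0.75 × (-0.118784) = 0.089088 substitutions/site.

0.09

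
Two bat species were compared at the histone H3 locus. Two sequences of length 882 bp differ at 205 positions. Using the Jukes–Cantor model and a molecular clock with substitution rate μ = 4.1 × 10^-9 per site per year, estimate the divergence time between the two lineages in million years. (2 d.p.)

33.93

p = 205/882 ≈ 0.232426.
d = −(3/4) ln(1 − 4p/3) = −0.75 ln(1 − 0.309901) = −0.75 ln(0.690099)
  = −0.75 × (-0.370920) = 0.278190 substitutions/site.
Under a molecular clock d = 2μt, so t = d/(2μ) = 0.278190 / (2 × 4.1 × 10^-9) = 33.93 million years.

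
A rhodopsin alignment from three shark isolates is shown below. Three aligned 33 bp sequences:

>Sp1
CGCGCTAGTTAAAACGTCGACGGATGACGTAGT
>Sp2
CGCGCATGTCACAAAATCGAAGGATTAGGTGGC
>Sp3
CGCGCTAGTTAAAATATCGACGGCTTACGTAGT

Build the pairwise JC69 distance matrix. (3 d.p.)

Sp1–Sp2: 11/33 sites differ → p ≈ 0.333333, d = −0.75 ln(1 − 0.444444) = 0.440839 ≈ 0.441.
Sp1–Sp3: 4/33 sites differ → p ≈ 0.121212, d = −0.75 ln(1 − 0.161616) = 0.132209 ≈ 0.132.
Sp2–Sp3: 10/33 sites differ → p ≈ 0.30303, d = −0.75 ln(1 − 0.40404) = 0.388186 ≈ 0.388.

d(Sp1,Sp2) = 0.441, d(Sp1,Sp3) = 0.132, d(Sp2,Sp3) = 0.388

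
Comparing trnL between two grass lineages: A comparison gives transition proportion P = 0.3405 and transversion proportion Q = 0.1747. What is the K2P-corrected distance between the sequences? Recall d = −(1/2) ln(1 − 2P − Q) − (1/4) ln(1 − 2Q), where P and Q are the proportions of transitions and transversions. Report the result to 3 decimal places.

Under the Kimura two-parameter model, d = −½ ln(1 − 2P − Q) − ¼ ln(1 − 2Q).
1 − 2P − Q = 0.1443, giving −½ ln(0.1443) = 0.967930.
1 − 2Q = 0.6506, giving −¼ ln(0.6506) = 0.107465.
d = 0.967930 + 0.107465 = 1.075395.

1.075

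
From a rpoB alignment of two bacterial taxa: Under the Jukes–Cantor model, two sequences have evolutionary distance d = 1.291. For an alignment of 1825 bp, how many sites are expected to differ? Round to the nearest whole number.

1124

Invert JC69: p = (3/4)(1 − e^(−4d/3)) = 0.75 × (1 − e^(-1.721333)) = 0.75 × (1 − 0.178828) = 0.615879.
Expected differing sites = pL ≈ 0.615879 × 1825 = 1123.979175 ≈ 1124.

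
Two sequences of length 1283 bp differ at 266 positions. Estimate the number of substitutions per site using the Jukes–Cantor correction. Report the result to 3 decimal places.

p = 266/1283 ≈ 0.207327.
d = −(3/4) ln(1 − 4p/3) = −0.75 ln(1 − 0.276436) = −0.75 ln(0.723564)
  = −0.75 × (-0.323566) = 0.242675 substitutions/site.

0.243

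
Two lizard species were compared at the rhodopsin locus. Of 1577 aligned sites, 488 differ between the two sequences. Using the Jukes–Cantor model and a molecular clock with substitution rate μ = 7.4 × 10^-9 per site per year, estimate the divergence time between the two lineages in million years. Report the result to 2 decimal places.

p = 488/1577 ≈ 0.309448.
d = −(3/4) ln(1 − 4p/3) = −0.75 ln(1 − 0.412597) = −0.75 ln(0.587403)
  = −0.75 × (-0.532044) = 0.399033 substitutions/site.
Under a molecular clock d = 2μt, so t = d/(2μ) = 0.399033 / (2 × 7.4 × 10^-9) = 26.96 million years.

26.96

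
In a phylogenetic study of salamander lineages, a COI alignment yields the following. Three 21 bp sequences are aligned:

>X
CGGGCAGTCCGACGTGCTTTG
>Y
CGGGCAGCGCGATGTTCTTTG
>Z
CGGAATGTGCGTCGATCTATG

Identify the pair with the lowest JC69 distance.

X–Y: 4/21 differ, p = 0.190, d = 0.220.
X–Z: 8/21 differ, p = 0.381, d = 0.532.
Y–Z: 8/21 differ, p = 0.381, d = 0.532.
The smallest distance is between X and Y.

X and Y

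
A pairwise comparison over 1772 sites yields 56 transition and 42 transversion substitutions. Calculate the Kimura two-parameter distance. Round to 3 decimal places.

P = 56/1772 ≈ 0.031603 and Q = 42/1772 ≈ 0.023702.
Under the Kimura two-parameter model, d = −½ ln(1 − 2P − Q) − ¼ ln(1 − 2Q).
1 − 2P − Q = 0.913092, giving −½ ln(0.913092) = 0.045459.
1 − 2Q = 0.952596, giving −¼ ln(0.952596) = 0.012141.
d = 0.045459 + 0.012141 = 0.057600.

0.058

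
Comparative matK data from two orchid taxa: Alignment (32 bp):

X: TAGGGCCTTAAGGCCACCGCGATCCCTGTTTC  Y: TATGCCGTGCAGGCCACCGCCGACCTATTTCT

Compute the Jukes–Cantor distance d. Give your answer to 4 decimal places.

0.5851

The sequences differ at 13 of 32 sites, so p = 13/32 = 0.40625.
d = −(3/4) ln(1 − 4p/3) = −0.75 ln(1 − 0.541667) = −0.75 ln(0.458333)
  = −0.75 × (-0.780159) = 0.585119 substitutions/site.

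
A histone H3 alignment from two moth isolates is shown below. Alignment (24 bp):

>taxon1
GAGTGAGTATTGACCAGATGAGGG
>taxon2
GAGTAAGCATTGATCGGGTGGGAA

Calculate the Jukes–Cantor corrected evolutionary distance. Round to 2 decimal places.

The sequences differ at 8 of 24 sites (5, 8, 14, 16, 18, 21, 23, 24), so p = 8/24 ≈ 0.333333.
d = −(3/4) ln(1 − 4p/3) = −0.75 ln(1 − 0.444444) = −0.75 ln(0.555556)
  = −0.75 × (-0.587786) = 0.440840 substitutions/site.

0.44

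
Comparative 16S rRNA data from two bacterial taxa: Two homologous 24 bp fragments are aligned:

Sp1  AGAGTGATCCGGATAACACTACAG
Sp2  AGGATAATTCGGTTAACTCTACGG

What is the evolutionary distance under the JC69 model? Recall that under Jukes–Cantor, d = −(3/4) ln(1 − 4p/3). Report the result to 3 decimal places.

The sequences differ at 7 of 24 sites (3, 4, 6, 9, 13, 18, 23), so p = 7/24 ≈ 0.291667.
d = −(3/4) ln(1 − 4p/3) = −0.75 ln(1 − 0.388889) = −0.75 ln(0.611111)
  = −0.75 × (-0.492477) = 0.369358 substitutions/site.

0.369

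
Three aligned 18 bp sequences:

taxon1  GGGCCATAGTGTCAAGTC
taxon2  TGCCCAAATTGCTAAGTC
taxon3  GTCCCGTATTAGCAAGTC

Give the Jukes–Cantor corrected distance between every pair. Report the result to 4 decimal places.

taxon1–taxon2: 6/18 sites differ → p ≈ 0.333333, d = −0.75 ln(1 − 0.444444) = 0.440839 ≈ 0.4408.
taxon1–taxon3: 6/18 sites differ → p ≈ 0.333333, d = −0.75 ln(1 − 0.444444) = 0.440839 ≈ 0.4408.
taxon2–taxon3: 7/18 sites differ → p ≈ 0.388889, d = −0.75 ln(1 − 0.518519) = 0.548166 ≈ 0.5482.

d(taxon1,taxon2) = 0.4408, d(taxon1,taxon3) = 0.4408, d(taxon2,taxon3) = 0.5482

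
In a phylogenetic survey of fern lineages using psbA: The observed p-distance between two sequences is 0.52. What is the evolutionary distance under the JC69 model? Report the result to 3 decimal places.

d = −(3/4) ln(1 − 4p/3) = −0.75 ln(1 − 0.693333) = −0.75 ln(0.306667)
  = −0.75 × (-1.181993) = 0.886495 substitutions/site.

0.886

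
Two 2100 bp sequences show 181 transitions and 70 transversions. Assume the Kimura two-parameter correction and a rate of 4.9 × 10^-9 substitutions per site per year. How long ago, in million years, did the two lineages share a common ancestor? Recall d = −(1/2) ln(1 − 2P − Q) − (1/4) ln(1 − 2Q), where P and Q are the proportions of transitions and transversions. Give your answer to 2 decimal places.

13.51

P = 181/2100 ≈ 0.08619 and Q = 70/2100 ≈ 0.033333.
Under the Kimura two-parameter model, d = −½ ln(1 − 2P − Q) − ¼ ln(1 − 2Q).
1 − 2P − Q = 0.794287, giving −½ ln(0.794287) = 0.115155.
1 − 2Q = 0.933334, giving −¼ ln(0.933334) = 0.017248.
d = 0.115155 + 0.017248 = 0.132403.
Under a molecular clock d = 2μt, so t = d/(2μ) = 0.132403 / (2 × 4.9 × 10^-9) = 13.51 million years.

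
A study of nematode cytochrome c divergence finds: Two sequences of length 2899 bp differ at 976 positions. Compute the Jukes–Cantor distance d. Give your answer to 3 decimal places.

p = 976/2899 ≈ 0.336668.
d = −(3/4) ln(1 − 4p/3) = −0.75 ln(1 − 0.448891) = −0.75 ln(0.551109)
  = −0.75 × (-0.595823) = 0.446867 substitutions/site.

0.447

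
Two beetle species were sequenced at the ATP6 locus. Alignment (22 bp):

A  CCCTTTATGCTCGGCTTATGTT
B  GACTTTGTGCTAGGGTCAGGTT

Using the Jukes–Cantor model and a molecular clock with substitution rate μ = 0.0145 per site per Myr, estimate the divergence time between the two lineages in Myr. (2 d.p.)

The sequences differ at 7 of 22 sites (1, 2, 7, 12, 15, 17, 19), so p = 7/22 ≈ 0.318182.
d = −(3/4) ln(1 − 4p/3) = −0.75 ln(1 − 0.424243) = −0.75 ln(0.575757)
  = −0.75 × (-0.552070) = 0.414053 substitutions/site.
Under a molecular clock d = 2μt, so t = d/(2μ) = 0.414053 / (2 × 0.0145) = 14.28 Myr.

14.28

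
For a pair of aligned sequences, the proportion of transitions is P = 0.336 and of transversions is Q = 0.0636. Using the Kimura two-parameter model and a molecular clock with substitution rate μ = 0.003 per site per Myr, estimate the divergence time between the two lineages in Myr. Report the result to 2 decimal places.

116.53

Under the Kimura two-parameter model, d = −½ ln(1 − 2P − Q) − ¼ ln(1 − 2Q).
1 − 2P − Q = 0.2644, giving −½ ln(0.2644) = 0.665146.
1 − 2Q = 0.8728, giving −¼ ln(0.8728) = 0.034012.
d = 0.665146 + 0.034012 = 0.699158.
Under a molecular clock d = 2μt, so t = d/(2μ) = 0.699158 / (2 × 0.003) = 116.53 Myr.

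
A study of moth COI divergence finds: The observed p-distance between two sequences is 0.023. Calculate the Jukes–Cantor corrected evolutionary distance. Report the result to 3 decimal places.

d = −(3/4) ln(1 − 4p/3) = −0.75 ln(1 − 0.030667) = −0.75 ln(0.969333)
  = −0.75 × (-0.031147) = 0.023360 substitutions/site.

0.023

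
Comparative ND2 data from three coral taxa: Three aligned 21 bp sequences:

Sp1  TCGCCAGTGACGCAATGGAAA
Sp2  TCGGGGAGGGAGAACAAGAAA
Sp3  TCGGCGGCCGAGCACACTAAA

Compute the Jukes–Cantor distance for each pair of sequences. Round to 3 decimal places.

Sp1–Sp2: 11/21 sites differ → p ≈ 0.52381, d = −0.75 ln(1 − 0.698413) = 0.899023 ≈ 0.899.
Sp1–Sp3: 10/21 sites differ → p ≈ 0.47619, d = −0.75 ln(1 − 0.63492) = 0.755729 ≈ 0.756.
Sp2–Sp3: 7/21 sites differ → p ≈ 0.333333, d = −0.75 ln(1 − 0.444444) = 0.440839 ≈ 0.441.

d(Sp1,Sp2) = 0.899, d(Sp1,Sp3) = 0.756, d(Sp2,Sp3) = 0.441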